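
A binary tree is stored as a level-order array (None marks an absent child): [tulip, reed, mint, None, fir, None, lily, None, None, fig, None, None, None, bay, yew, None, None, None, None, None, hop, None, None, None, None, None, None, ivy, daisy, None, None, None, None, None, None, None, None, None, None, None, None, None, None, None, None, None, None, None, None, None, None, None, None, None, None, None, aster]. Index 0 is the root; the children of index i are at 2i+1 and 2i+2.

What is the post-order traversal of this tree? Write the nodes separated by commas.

hop, fig, fir, reed, aster, ivy, daisy, bay, yew, lily, mint, tulip

Post-order visits the left subtree, then the right subtree, then the node.
At tulip: go left to reed.
  At reed: no left child.
  At reed: go right to fir.
    At fir: go left to fig.
      At fig: no left child.
      At fig: go right to hop.
        hop is a leaf — visit hop.
      Visit fig.
    At fir: no right child.
    Visit fir.
  Visit reed.
At tulip: go right to mint.
  At mint: no left child.
  At mint: go right to lily.
    At lily: go left to bay.
      At bay: go left to ivy.
        At ivy: no left child.
        At ivy: go right to aster.
          aster is a leaf — visit aster.
        Visit ivy.
      At bay: go right to daisy.
        daisy is a leaf — visit daisy.
      Visit bay.
    At lily: go right to yew.
      yew is a leaf — visit yew.
    Visit lily.
  Visit mint.
Visit tulip.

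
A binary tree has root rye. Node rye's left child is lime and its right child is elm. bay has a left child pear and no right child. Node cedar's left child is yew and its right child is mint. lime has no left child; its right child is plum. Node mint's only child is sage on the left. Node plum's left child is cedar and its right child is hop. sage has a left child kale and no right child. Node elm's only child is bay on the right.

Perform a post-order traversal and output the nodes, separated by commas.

Post-order visits the left subtree, then the right subtree, then the node.
At rye: go left to lime.
  At lime: no left child.
  At lime: go right to plum.
    At plum: go left to cedar.
      At cedar: go left to yew.
        yew is a leaf — visit yew.
      At cedar: go right to mint.
        At mint: go left to sage.
          At sage: go left to kale.
            kale is a leaf — visit kale.
          At sage: no right child.
          Visit sage.
        At mint: no right child.
        Visit mint.
      Visit cedar.
    At plum: go right to hop.
      hop is a leaf — visit hop.
    Visit plum.
  Visit lime.
At rye: go right to elm.
  At elm: no left child.
  At elm: go right to bay.
    At bay: go left to pear.
      pear is a leaf — visit pear.
    At bay: no right child.
    Visit bay.
  Visit elm.
Visit rye.

yew, kale, sage, mint, cedar, hop, plum, lime, pear, bay, elm, rye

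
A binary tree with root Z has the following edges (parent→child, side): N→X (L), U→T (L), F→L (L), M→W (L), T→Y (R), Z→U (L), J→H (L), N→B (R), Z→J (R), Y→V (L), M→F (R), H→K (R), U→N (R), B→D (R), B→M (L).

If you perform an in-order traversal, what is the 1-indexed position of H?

14

In-order visits the left subtree, then the node, then the right subtree.
At Z: go left to U.
  At U: go left to T.
    At T: no left child.
    Visit T.
    At T: go right to Y.
      At Y: go left to V.
        V is a leaf — visit V.
      Visit Y.
      At Y: no right child.
  Visit U.
  At U: go right to N.
    At N: go left to X.
      X is a leaf — visit X.
    Visit N.
    At N: go right to B.
      At B: go left to M.
        At M: go left to W.
          W is a leaf — visit W.
        Visit M.
        At M: go right to F.
          At F: go left to L.
            L is a leaf — visit L.
          Visit F.
          At F: no right child.
      Visit B.
      At B: go right to D.
        D is a leaf — visit D.
Visit Z.
At Z: go right to J.
  At J: go left to H.
    At H: no left child.
    Visit H.
    At H: go right to K.
      K is a leaf — visit K.
  Visit J.
  At J: no right child.
Full in-order sequence: T, V, Y, U, X, N, W, M, L, F, B, D, Z, H, K, J.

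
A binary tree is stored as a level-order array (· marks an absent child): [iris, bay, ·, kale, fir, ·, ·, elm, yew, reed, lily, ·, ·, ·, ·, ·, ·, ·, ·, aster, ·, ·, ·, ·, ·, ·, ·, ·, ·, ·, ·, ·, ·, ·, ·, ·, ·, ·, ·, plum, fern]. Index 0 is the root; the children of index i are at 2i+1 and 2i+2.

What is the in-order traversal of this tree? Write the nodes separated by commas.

elm, kale, yew, bay, plum, aster, fern, reed, fir, lily, iris

In-order visits the left subtree, then the node, then the right subtree.
At iris: go left to bay.
  At bay: go left to kale.
    At kale: go left to elm.
      elm is a leaf — visit elm.
    Visit kale.
    At kale: go right to yew.
      yew is a leaf — visit yew.
  Visit bay.
  At bay: go right to fir.
    At fir: go left to reed.
      At reed: go left to aster.
        At aster: go left to plum.
          plum is a leaf — visit plum.
        Visit aster.
        At aster: go right to fern.
          fern is a leaf — visit fern.
      Visit reed.
      At reed: no right child.
    Visit fir.
    At fir: go right to lily.
      lily is a leaf — visit lily.
Visit iris.
At iris: no right child.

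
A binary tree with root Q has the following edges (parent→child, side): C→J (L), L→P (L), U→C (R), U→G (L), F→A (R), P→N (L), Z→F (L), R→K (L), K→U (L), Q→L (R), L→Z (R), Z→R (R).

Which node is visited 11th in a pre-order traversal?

G

Pre-order visits the node, then its left subtree, then its right subtree.
Visit Q.
At Q: no left child.
At Q: go right to L.
  Visit L.
  At L: go left to P.
    Visit P.
    At P: go left to N.
      N is a leaf — visit N.
    At P: no right child.
  At L: go right to Z.
    Visit Z.
    At Z: go left to F.
      Visit F.
      At F: no left child.
      At F: go right to A.
        A is a leaf — visit A.
    At Z: go right to R.
      Visit R.
      At R: go left to K.
        Visit K.
        At K: go left to U.
          Visit U.
          At U: go left to G.
            G is a leaf — visit G.
          At U: go right to C.
            Visit C.
            At C: go left to J.
              J is a leaf — visit J.
            At C: no right child.
        At K: no right child.
      At R: no right child.
Full pre-order sequence: Q, L, P, N, Z, F, A, R, K, U, G, C, J.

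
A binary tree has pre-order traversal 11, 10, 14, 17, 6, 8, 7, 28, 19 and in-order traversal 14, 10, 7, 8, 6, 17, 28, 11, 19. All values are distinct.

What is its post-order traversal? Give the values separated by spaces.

The first element of pre-order is the root; it splits in-order into left and right subtrees.
Root 11: left subtree has 7 nodes {14, 10, 7, 8, 6, 17, 28}, right has 1 {19}.
  Root 10: left subtree has 1 node {14}, right has 5 {7, 8, 6, 17, 28}.
    Root 17: left subtree has 3 nodes {7, 8, 6}, right has 1 {28}.
      Root 6: left subtree has 2 nodes {7, 8}, right has 0 { }.
        Root 8: left subtree has 1 node {7}, right has 0 { }.

14 7 8 6 28 17 10 19 11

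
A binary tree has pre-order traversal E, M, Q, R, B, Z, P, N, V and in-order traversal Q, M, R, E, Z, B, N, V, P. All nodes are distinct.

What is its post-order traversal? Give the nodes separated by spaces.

Q R M Z V N P B E

The first element of pre-order is the root; it splits in-order into left and right subtrees.
Root E: left subtree has 3 nodes {Q, M, R}, right has 5 {Z, B, N, V, P}.
  Root M: left subtree has 1 node {Q}, right has 1 {R}.
  Root B: left subtree has 1 node {Z}, right has 3 {N, V, P}.
    Root P: left subtree has 2 nodes {N, V}, right has 0 { }.
      Root N: left subtree has 0 nodes { }, right has 1 {V}.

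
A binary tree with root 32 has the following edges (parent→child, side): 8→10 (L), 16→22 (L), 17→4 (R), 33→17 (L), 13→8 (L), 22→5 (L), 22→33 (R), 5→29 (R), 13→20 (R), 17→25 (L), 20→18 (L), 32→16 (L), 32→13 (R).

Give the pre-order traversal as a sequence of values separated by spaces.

Pre-order visits the node, then its left subtree, then its right subtree.
Visit 32.
At 32: go left to 16.
  Visit 16.
  At 16: go left to 22.
    Visit 22.
    At 22: go left to 5.
      Visit 5.
      At 5: no left child.
      At 5: go right to 29.
        29 is a leaf — visit 29.
    At 22: go right to 33.
      Visit 33.
      At 33: go left to 17.
        Visit 17.
        At 17: go left to 25.
          25 is a leaf — visit 25.
        At 17: go right to 4.
          4 is a leaf — visit 4.
      At 33: no right child.
  At 16: no right child.
At 32: go right to 13.
  Visit 13.
  At 13: go left to 8.
    Visit 8.
    At 8: go left to 10.
      10 is a leaf — visit 10.
    At 8: no right child.
  At 13: go right to 20.
    Visit 20.
    At 20: go left to 18.
      18 is a leaf — visit 18.
    At 20: no right child.

32 16 22 5 29 33 17 25 4 13 8 10 20 18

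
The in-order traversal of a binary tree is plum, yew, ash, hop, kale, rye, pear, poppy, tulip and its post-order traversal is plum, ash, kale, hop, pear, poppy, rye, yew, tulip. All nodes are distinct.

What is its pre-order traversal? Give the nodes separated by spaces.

tulip yew plum rye hop ash kale poppy pear

The last element of post-order is the root; it splits in-order into left and right subtrees.
Root tulip: left subtree has 8 nodes {plum, yew, ash, hop, kale, rye, pear, poppy}, right has 0 { }.
  Root yew: left subtree has 1 node {plum}, right has 6 {ash, hop, kale, rye, pear, poppy}.
    Root rye: left subtree has 3 nodes {ash, hop, kale}, right has 2 {pear, poppy}.
      Root hop: left subtree has 1 node {ash}, right has 1 {kale}.
      Root poppy: left subtree has 1 node {pear}, right has 0 { }.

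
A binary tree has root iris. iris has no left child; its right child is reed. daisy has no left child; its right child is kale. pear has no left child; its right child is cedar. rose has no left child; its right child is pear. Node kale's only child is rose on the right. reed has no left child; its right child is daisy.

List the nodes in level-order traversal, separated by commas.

Level-order visits nodes level by level from the root, left to right within each level.
Level 0: iris
Level 1: reed
Level 2: daisy
Level 3: kale
Level 4: rose
Level 5: pear
Level 6: cedar

iris, reed, daisy, kale, rose, pear, cedar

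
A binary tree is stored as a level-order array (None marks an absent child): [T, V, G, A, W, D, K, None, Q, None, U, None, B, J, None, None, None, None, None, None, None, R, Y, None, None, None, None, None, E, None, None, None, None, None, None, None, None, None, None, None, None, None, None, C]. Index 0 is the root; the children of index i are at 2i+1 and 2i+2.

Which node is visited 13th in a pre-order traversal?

K

Pre-order visits the node, then its left subtree, then its right subtree.
Visit T.
At T: go left to V.
  Visit V.
  At V: go left to A.
    Visit A.
    At A: no left child.
    At A: go right to Q.
      Q is a leaf — visit Q.
  At V: go right to W.
    Visit W.
    At W: no left child.
    At W: go right to U.
      Visit U.
      At U: go left to R.
        Visit R.
        At R: go left to C.
          C is a leaf — visit C.
        At R: no right child.
      At U: go right to Y.
        Y is a leaf — visit Y.
At T: go right to G.
  Visit G.
  At G: go left to D.
    Visit D.
    At D: no left child.
    At D: go right to B.
      B is a leaf — visit B.
  At G: go right to K.
    Visit K.
    At K: go left to J.
      Visit J.
      At J: no left child.
      At J: go right to E.
        E is a leaf — visit E.
    At K: no right child.
Full pre-order sequence: T, V, A, Q, W, U, R, C, Y, G, D, B, K, J, E.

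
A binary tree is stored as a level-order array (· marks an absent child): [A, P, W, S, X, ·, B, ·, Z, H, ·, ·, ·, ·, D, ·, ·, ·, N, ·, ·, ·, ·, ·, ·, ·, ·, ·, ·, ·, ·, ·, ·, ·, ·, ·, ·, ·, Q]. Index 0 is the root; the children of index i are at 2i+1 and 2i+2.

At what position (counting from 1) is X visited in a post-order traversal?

Post-order visits the left subtree, then the right subtree, then the node.
At A: go left to P.
  At P: go left to S.
    At S: no left child.
    At S: go right to Z.
      At Z: no left child.
      At Z: go right to N.
        At N: no left child.
        At N: go right to Q.
          Q is a leaf — visit Q.
        Visit N.
      Visit Z.
    Visit S.
  At P: go right to X.
    At X: go left to H.
      H is a leaf — visit H.
    At X: no right child.
    Visit X.
  Visit P.
At A: go right to W.
  At W: no left child.
  At W: go right to B.
    At B: no left child.
    At B: go right to D.
      D is a leaf — visit D.
    Visit B.
  Visit W.
Visit A.
Full post-order sequence: Q, N, Z, S, H, X, P, D, B, W, A.

6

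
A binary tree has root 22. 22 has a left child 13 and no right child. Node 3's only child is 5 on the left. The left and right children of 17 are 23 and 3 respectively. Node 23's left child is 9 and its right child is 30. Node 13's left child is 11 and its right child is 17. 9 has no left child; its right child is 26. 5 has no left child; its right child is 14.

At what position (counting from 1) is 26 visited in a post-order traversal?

Post-order visits the left subtree, then the right subtree, then the node.
At 22: go left to 13.
  At 13: go left to 11.
    11 is a leaf — visit 11.
  At 13: go right to 17.
    At 17: go left to 23.
      At 23: go left to 9.
        At 9: no left child.
        At 9: go right to 26.
          26 is a leaf — visit 26.
        Visit 9.
      At 23: go right to 30.
        30 is a leaf — visit 30.
      Visit 23.
    At 17: go right to 3.
      At 3: go left to 5.
        At 5: no left child.
        At 5: go right to 14.
          14 is a leaf — visit 14.
        Visit 5.
      At 3: no right child.
      Visit 3.
    Visit 17.
  Visit 13.
At 22: no right child.
Visit 22.
Full post-order sequence: 11, 26, 9, 30, 23, 14, 5, 3, 17, 13, 22.

2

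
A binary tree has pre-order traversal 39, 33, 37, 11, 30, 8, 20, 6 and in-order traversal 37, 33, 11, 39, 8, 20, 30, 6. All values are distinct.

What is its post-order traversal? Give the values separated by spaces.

37 11 33 20 8 6 30 39

The first element of pre-order is the root; it splits in-order into left and right subtrees.
Root 39: left subtree has 3 nodes {37, 33, 11}, right has 4 {8, 20, 30, 6}.
  Root 33: left subtree has 1 node {37}, right has 1 {11}.
  Root 30: left subtree has 2 nodes {8, 20}, right has 1 {6}.
    Root 8: left subtree has 0 nodes { }, right has 1 {20}.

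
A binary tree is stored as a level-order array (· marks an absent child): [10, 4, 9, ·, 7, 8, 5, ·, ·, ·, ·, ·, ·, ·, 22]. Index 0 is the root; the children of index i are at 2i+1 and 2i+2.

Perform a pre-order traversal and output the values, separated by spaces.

Pre-order visits the node, then its left subtree, then its right subtree.
Visit 10.
At 10: go left to 4.
  Visit 4.
  At 4: no left child.
  At 4: go right to 7.
    7 is a leaf — visit 7.
At 10: go right to 9.
  Visit 9.
  At 9: go left to 8.
    8 is a leaf — visit 8.
  At 9: go right to 5.
    Visit 5.
    At 5: no left child.
    At 5: go right to 22.
      22 is a leaf — visit 22.

10 4 7 9 8 5 22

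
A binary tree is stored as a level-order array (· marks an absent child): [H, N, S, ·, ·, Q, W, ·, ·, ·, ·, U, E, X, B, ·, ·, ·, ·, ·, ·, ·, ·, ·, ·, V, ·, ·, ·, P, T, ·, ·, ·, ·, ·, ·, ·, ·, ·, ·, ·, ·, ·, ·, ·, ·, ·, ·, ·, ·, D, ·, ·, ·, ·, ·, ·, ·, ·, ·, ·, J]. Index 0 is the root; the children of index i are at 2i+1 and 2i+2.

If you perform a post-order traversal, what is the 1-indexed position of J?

9

Post-order visits the left subtree, then the right subtree, then the node.
At H: go left to N.
  N is a leaf — visit N.
At H: go right to S.
  At S: go left to Q.
    At Q: go left to U.
      U is a leaf — visit U.
    At Q: go right to E.
      At E: go left to V.
        At V: go left to D.
          D is a leaf — visit D.
        At V: no right child.
        Visit V.
      At E: no right child.
      Visit E.
    Visit Q.
  At S: go right to W.
    At W: go left to X.
      X is a leaf — visit X.
    At W: go right to B.
      At B: go left to P.
        P is a leaf — visit P.
      At B: go right to T.
        At T: no left child.
        At T: go right to J.
          J is a leaf — visit J.
        Visit T.
      Visit B.
    Visit W.
  Visit S.
Visit H.
Full post-order sequence: N, U, D, V, E, Q, X, P, J, T, B, W, S, H.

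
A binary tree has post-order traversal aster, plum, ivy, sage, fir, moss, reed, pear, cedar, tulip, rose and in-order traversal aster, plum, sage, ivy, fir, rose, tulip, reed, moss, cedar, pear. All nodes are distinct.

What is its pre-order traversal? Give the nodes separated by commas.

rose, fir, sage, plum, aster, ivy, tulip, cedar, reed, moss, pear

The last element of post-order is the root; it splits in-order into left and right subtrees.
Root rose: left subtree has 5 nodes {aster, plum, sage, ivy, fir}, right has 5 {tulip, reed, moss, cedar, pear}.
  Root fir: left subtree has 4 nodes {aster, plum, sage, ivy}, right has 0 { }.
    Root sage: left subtree has 2 nodes {aster, plum}, right has 1 {ivy}.
      Root plum: left subtree has 1 node {aster}, right has 0 { }.
  Root tulip: left subtree has 0 nodes { }, right has 4 {reed, moss, cedar, pear}.
    Root cedar: left subtree has 2 nodes {reed, moss}, right has 1 {pear}.
      Root reed: left subtree has 0 nodes { }, right has 1 {moss}.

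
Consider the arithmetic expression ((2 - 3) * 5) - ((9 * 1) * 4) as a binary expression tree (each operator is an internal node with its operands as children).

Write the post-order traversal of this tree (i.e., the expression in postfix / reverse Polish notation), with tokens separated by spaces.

Post-order on an expression tree gives postfix notation: for each operator, emit left operand, right operand, then the operator.

2 3 - 5 * 9 1 * 4 * -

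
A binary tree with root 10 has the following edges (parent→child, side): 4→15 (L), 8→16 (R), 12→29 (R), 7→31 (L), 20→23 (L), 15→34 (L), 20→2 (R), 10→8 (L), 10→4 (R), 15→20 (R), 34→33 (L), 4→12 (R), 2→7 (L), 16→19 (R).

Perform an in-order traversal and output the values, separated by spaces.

8 16 19 10 33 34 15 23 20 31 7 2 4 12 29

In-order visits the left subtree, then the node, then the right subtree.
At 10: go left to 8.
  At 8: no left child.
  Visit 8.
  At 8: go right to 16.
    At 16: no left child.
    Visit 16.
    At 16: go right to 19.
      19 is a leaf — visit 19.
Visit 10.
At 10: go right to 4.
  At 4: go left to 15.
    At 15: go left to 34.
      At 34: go left to 33.
        33 is a leaf — visit 33.
      Visit 34.
      At 34: no right child.
    Visit 15.
    At 15: go right to 20.
      At 20: go left to 23.
        23 is a leaf — visit 23.
      Visit 20.
      At 20: go right to 2.
        At 2: go left to 7.
          At 7: go left to 31.
            31 is a leaf — visit 31.
          Visit 7.
          At 7: no right child.
        Visit 2.
        At 2: no right child.
  Visit 4.
  At 4: go right to 12.
    At 12: no left child.
    Visit 12.
    At 12: go right to 29.
      29 is a leaf — visit 29.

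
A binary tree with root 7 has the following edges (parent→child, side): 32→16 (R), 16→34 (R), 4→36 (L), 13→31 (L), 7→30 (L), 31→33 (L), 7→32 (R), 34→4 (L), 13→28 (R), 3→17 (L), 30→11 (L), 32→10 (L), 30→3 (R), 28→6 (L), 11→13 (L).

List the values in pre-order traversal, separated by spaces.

7 30 11 13 31 33 28 6 3 17 32 10 16 34 4 36

Pre-order visits the node, then its left subtree, then its right subtree.
Visit 7.
At 7: go left to 30.
  Visit 30.
  At 30: go left to 11.
    Visit 11.
    At 11: go left to 13.
      Visit 13.
      At 13: go left to 31.
        Visit 31.
        At 31: go left to 33.
          33 is a leaf — visit 33.
        At 31: no right child.
      At 13: go right to 28.
        Visit 28.
        At 28: go left to 6.
          6 is a leaf — visit 6.
        At 28: no right child.
    At 11: no right child.
  At 30: go right to 3.
    Visit 3.
    At 3: go left to 17.
      17 is a leaf — visit 17.
    At 3: no right child.
At 7: go right to 32.
  Visit 32.
  At 32: go left to 10.
    10 is a leaf — visit 10.
  At 32: go right to 16.
    Visit 16.
    At 16: no left child.
    At 16: go right to 34.
      Visit 34.
      At 34: go left to 4.
        Visit 4.
        At 4: go left to 36.
          36 is a leaf — visit 36.
        At 4: no right child.
      At 34: no right child.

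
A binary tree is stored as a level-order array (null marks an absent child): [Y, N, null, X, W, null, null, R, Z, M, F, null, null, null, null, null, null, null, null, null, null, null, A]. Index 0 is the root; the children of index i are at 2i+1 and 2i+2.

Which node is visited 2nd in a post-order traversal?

Post-order visits the left subtree, then the right subtree, then the node.
At Y: go left to N.
  At N: go left to X.
    At X: go left to R.
      R is a leaf — visit R.
    At X: go right to Z.
      Z is a leaf — visit Z.
    Visit X.
  At N: go right to W.
    At W: go left to M.
      M is a leaf — visit M.
    At W: go right to F.
      At F: no left child.
      At F: go right to A.
        A is a leaf — visit A.
      Visit F.
    Visit W.
  Visit N.
At Y: no right child.
Visit Y.
Full post-order sequence: R, Z, X, M, A, F, W, N, Y.

Z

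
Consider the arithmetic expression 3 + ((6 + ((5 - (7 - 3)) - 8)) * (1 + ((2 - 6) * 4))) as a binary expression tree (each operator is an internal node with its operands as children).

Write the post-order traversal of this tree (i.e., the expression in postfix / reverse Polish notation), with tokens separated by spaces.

3 6 5 7 3 - - 8 - + 1 2 6 - 4 * + * +

Post-order on an expression tree gives postfix notation: for each operator, emit left operand, right operand, then the operator.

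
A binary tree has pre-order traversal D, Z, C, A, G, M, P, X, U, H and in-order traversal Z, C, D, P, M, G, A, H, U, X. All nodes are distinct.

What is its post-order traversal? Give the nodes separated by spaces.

C Z P M G H U X A D

The first element of pre-order is the root; it splits in-order into left and right subtrees.
Root D: left subtree has 2 nodes {Z, C}, right has 7 {P, M, G, A, H, U, X}.
  Root Z: left subtree has 0 nodes { }, right has 1 {C}.
  Root A: left subtree has 3 nodes {P, M, G}, right has 3 {H, U, X}.
    Root G: left subtree has 2 nodes {P, M}, right has 0 { }.
      Root M: left subtree has 1 node {P}, right has 0 { }.
    Root X: left subtree has 2 nodes {H, U}, right has 0 { }.
      Root U: left subtree has 1 node {H}, right has 0 { }.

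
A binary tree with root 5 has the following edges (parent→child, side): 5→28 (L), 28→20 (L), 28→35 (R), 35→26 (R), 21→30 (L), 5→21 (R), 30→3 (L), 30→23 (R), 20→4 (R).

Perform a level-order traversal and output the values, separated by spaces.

Level-order visits nodes level by level from the root, left to right within each level.
Level 0: 5
Level 1: 28, 21
Level 2: 20, 35, 30
Level 3: 4, 26, 3, 23

5 28 21 20 35 30 4 26 3 23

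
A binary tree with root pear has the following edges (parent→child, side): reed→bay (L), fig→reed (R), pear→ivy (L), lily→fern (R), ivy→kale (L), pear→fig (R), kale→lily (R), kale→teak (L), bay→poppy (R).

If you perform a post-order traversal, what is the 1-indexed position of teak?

Post-order visits the left subtree, then the right subtree, then the node.
At pear: go left to ivy.
  At ivy: go left to kale.
    At kale: go left to teak.
      teak is a leaf — visit teak.
    At kale: go right to lily.
      At lily: no left child.
      At lily: go right to fern.
        fern is a leaf — visit fern.
      Visit lily.
    Visit kale.
  At ivy: no right child.
  Visit ivy.
At pear: go right to fig.
  At fig: no left child.
  At fig: go right to reed.
    At reed: go left to bay.
      At bay: no left child.
      At bay: go right to poppy.
        poppy is a leaf — visit poppy.
      Visit bay.
    At reed: no right child.
    Visit reed.
  Visit fig.
Visit pear.
Full post-order sequence: teak, fern, lily, kale, ivy, poppy, bay, reed, fig, pear.

1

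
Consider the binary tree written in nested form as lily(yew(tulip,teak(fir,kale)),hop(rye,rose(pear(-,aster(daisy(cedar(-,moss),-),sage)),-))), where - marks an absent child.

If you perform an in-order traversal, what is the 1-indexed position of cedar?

In-order visits the left subtree, then the node, then the right subtree.
At lily: go left to yew.
  At yew: go left to tulip.
    tulip is a leaf — visit tulip.
  Visit yew.
  At yew: go right to teak.
    At teak: go left to fir.
      fir is a leaf — visit fir.
    Visit teak.
    At teak: go right to kale.
      kale is a leaf — visit kale.
Visit lily.
At lily: go right to hop.
  At hop: go left to rye.
    rye is a leaf — visit rye.
  Visit hop.
  At hop: go right to rose.
    At rose: go left to pear.
      At pear: no left child.
      Visit pear.
      At pear: go right to aster.
        At aster: go left to daisy.
          At daisy: go left to cedar.
            At cedar: no left child.
            Visit cedar.
            At cedar: go right to moss.
              moss is a leaf — visit moss.
          Visit daisy.
          At daisy: no right child.
        Visit aster.
        At aster: go right to sage.
          sage is a leaf — visit sage.
    Visit rose.
    At rose: no right child.
Full in-order sequence: tulip, yew, fir, teak, kale, lily, rye, hop, pear, cedar, moss, daisy, aster, sage, rose.

10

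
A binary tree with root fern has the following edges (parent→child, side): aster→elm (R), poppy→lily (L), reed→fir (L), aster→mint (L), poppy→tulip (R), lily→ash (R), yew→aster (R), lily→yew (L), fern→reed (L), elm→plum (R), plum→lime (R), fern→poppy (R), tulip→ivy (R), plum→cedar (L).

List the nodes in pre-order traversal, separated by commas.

Pre-order visits the node, then its left subtree, then its right subtree.
Visit fern.
At fern: go left to reed.
  Visit reed.
  At reed: go left to fir.
    fir is a leaf — visit fir.
  At reed: no right child.
At fern: go right to poppy.
  Visit poppy.
  At poppy: go left to lily.
    Visit lily.
    At lily: go left to yew.
      Visit yew.
      At yew: no left child.
      At yew: go right to aster.
        Visit aster.
        At aster: go left to mint.
          mint is a leaf — visit mint.
        At aster: go right to elm.
          Visit elm.
          At elm: no left child.
          At elm: go right to plum.
            Visit plum.
            At plum: go left to cedar.
              cedar is a leaf — visit cedar.
            At plum: go right to lime.
              lime is a leaf — visit lime.
    At lily: go right to ash.
      ash is a leaf — visit ash.
  At poppy: go right to tulip.
    Visit tulip.
    At tulip: no left child.
    At tulip: go right to ivy.
      ivy is a leaf — visit ivy.

fern, reed, fir, poppy, lily, yew, aster, mint, elm, plum, cedar, lime, ash, tulip, ivy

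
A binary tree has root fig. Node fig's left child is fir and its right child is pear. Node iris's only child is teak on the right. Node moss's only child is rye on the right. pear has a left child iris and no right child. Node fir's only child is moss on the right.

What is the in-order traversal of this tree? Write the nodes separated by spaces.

fir moss rye fig iris teak pear

In-order visits the left subtree, then the node, then the right subtree.
At fig: go left to fir.
  At fir: no left child.
  Visit fir.
  At fir: go right to moss.
    At moss: no left child.
    Visit moss.
    At moss: go right to rye.
      rye is a leaf — visit rye.
Visit fig.
At fig: go right to pear.
  At pear: go left to iris.
    At iris: no left child.
    Visit iris.
    At iris: go right to teak.
      teak is a leaf — visit teak.
  Visit pear.
  At pear: no right child.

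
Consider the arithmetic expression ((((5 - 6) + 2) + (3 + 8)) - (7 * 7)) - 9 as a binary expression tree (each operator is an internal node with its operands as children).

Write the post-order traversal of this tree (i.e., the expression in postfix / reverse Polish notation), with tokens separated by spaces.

Post-order on an expression tree gives postfix notation: for each operator, emit left operand, right operand, then the operator.

5 6 - 2 + 3 8 + + 7 7 * - 9 -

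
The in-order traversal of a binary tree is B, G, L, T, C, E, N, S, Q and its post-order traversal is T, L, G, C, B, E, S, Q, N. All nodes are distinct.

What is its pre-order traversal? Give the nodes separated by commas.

The last element of post-order is the root; it splits in-order into left and right subtrees.
Root N: left subtree has 6 nodes {B, G, L, T, C, E}, right has 2 {S, Q}.
  Root E: left subtree has 5 nodes {B, G, L, T, C}, right has 0 { }.
    Root B: left subtree has 0 nodes { }, right has 4 {G, L, T, C}.
      Root C: left subtree has 3 nodes {G, L, T}, right has 0 { }.
        Root G: left subtree has 0 nodes { }, right has 2 {L, T}.
          Root L: left subtree has 0 nodes { }, right has 1 {T}.
  Root Q: left subtree has 1 node {S}, right has 0 { }.

N, E, B, C, G, L, T, Q, S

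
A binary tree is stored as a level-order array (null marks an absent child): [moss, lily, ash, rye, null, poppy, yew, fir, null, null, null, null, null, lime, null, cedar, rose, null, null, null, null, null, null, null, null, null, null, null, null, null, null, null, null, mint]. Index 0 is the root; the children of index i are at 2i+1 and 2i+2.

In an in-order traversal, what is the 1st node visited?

cedar

In-order visits the left subtree, then the node, then the right subtree.
At moss: go left to lily.
  At lily: go left to rye.
    At rye: go left to fir.
      At fir: go left to cedar.
        cedar is a leaf — visit cedar.
      Visit fir.
      At fir: go right to rose.
        At rose: go left to mint.
          mint is a leaf — visit mint.
        Visit rose.
        At rose: no right child.
    Visit rye.
    At rye: no right child.
  Visit lily.
  At lily: no right child.
Visit moss.
At moss: go right to ash.
  At ash: go left to poppy.
    poppy is a leaf — visit poppy.
  Visit ash.
  At ash: go right to yew.
    At yew: go left to lime.
      lime is a leaf — visit lime.
    Visit yew.
    At yew: no right child.
Full in-order sequence: cedar, fir, mint, rose, rye, lily, moss, poppy, ash, lime, yew.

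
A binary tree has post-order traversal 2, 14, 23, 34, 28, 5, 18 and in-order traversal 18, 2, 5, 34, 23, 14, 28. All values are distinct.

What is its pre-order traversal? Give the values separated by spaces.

18 5 2 28 34 23 14

The last element of post-order is the root; it splits in-order into left and right subtrees.
Root 18: left subtree has 0 nodes { }, right has 6 {2, 5, 34, 23, 14, 28}.
  Root 5: left subtree has 1 node {2}, right has 4 {34, 23, 14, 28}.
    Root 28: left subtree has 3 nodes {34, 23, 14}, right has 0 { }.
      Root 34: left subtree has 0 nodes { }, right has 2 {23, 14}.
        Root 23: left subtree has 0 nodes { }, right has 1 {14}.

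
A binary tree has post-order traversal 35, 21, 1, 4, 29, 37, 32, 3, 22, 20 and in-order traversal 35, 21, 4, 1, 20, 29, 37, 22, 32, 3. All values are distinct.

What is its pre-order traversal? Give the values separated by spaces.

The last element of post-order is the root; it splits in-order into left and right subtrees.
Root 20: left subtree has 4 nodes {35, 21, 4, 1}, right has 5 {29, 37, 22, 32, 3}.
  Root 4: left subtree has 2 nodes {35, 21}, right has 1 {1}.
    Root 21: left subtree has 1 node {35}, right has 0 { }.
  Root 22: left subtree has 2 nodes {29, 37}, right has 2 {32, 3}.
    Root 37: left subtree has 1 node {29}, right has 0 { }.
    Root 3: left subtree has 1 node {32}, right has 0 { }.

20 4 21 35 1 22 37 29 3 32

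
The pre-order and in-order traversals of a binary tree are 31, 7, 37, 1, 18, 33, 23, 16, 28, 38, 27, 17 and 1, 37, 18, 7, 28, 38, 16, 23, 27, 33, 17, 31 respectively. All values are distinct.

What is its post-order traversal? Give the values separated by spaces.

1 18 37 38 28 16 27 23 17 33 7 31

The first element of pre-order is the root; it splits in-order into left and right subtrees.
Root 31: left subtree has 11 nodes {1, 37, 18, 7, 28, 38, 16, 23, 27, 33, 17}, right has 0 { }.
  Root 7: left subtree has 3 nodes {1, 37, 18}, right has 7 {28, 38, 16, 23, 27, 33, 17}.
    Root 37: left subtree has 1 node {1}, right has 1 {18}.
    Root 33: left subtree has 5 nodes {28, 38, 16, 23, 27}, right has 1 {17}.
      Root 23: left subtree has 3 nodes {28, 38, 16}, right has 1 {27}.
        Root 16: left subtree has 2 nodes {28, 38}, right has 0 { }.
          Root 28: left subtree has 0 nodes { }, right has 1 {38}.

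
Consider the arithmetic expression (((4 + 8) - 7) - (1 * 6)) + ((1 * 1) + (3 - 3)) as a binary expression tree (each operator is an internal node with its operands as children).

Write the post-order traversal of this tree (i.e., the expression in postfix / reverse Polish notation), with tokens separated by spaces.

4 8 + 7 - 1 6 * - 1 1 * 3 3 - + +

Post-order on an expression tree gives postfix notation: for each operator, emit left operand, right operand, then the operator.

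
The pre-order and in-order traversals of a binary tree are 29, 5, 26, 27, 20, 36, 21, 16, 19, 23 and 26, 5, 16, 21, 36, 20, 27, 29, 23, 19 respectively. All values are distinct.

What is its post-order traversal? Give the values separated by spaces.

The first element of pre-order is the root; it splits in-order into left and right subtrees.
Root 29: left subtree has 7 nodes {26, 5, 16, 21, 36, 20, 27}, right has 2 {23, 19}.
  Root 5: left subtree has 1 node {26}, right has 5 {16, 21, 36, 20, 27}.
    Root 27: left subtree has 4 nodes {16, 21, 36, 20}, right has 0 { }.
      Root 20: left subtree has 3 nodes {16, 21, 36}, right has 0 { }.
        Root 36: left subtree has 2 nodes {16, 21}, right has 0 { }.
          Root 21: left subtree has 1 node {16}, right has 0 { }.
  Root 19: left subtree has 1 node {23}, right has 0 { }.

26 16 21 36 20 27 5 23 19 29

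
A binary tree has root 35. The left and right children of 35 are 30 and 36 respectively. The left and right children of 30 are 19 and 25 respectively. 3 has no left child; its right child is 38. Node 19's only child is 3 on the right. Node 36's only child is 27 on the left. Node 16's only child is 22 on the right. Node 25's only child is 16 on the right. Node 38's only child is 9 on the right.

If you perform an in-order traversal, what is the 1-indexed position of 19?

1

In-order visits the left subtree, then the node, then the right subtree.
At 35: go left to 30.
  At 30: go left to 19.
    At 19: no left child.
    Visit 19.
    At 19: go right to 3.
      At 3: no left child.
      Visit 3.
      At 3: go right to 38.
        At 38: no left child.
        Visit 38.
        At 38: go right to 9.
          9 is a leaf — visit 9.
  Visit 30.
  At 30: go right to 25.
    At 25: no left child.
    Visit 25.
    At 25: go right to 16.
      At 16: no left child.
      Visit 16.
      At 16: go right to 22.
        22 is a leaf — visit 22.
Visit 35.
At 35: go right to 36.
  At 36: go left to 27.
    27 is a leaf — visit 27.
  Visit 36.
  At 36: no right child.
Full in-order sequence: 19, 3, 38, 9, 30, 25, 16, 22, 35, 27, 36.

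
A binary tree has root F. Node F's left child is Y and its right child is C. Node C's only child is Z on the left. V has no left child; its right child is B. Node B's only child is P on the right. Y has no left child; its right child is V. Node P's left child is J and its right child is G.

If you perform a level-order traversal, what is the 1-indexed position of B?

Level-order visits nodes level by level from the root, left to right within each level.
Level 0: F
Level 1: Y, C
Level 2: V, Z
Level 3: B
Level 4: P
Level 5: J, G
Full level-order sequence: F, Y, C, V, Z, B, P, J, G.

6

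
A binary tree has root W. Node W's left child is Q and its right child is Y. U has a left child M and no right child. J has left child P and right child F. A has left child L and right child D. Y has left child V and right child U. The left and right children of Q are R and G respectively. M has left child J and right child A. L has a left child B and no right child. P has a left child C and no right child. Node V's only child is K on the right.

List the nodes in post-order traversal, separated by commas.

Post-order visits the left subtree, then the right subtree, then the node.
At W: go left to Q.
  At Q: go left to R.
    R is a leaf — visit R.
  At Q: go right to G.
    G is a leaf — visit G.
  Visit Q.
At W: go right to Y.
  At Y: go left to V.
    At V: no left child.
    At V: go right to K.
      K is a leaf — visit K.
    Visit V.
  At Y: go right to U.
    At U: go left to M.
      At M: go left to J.
        At J: go left to P.
          At P: go left to C.
            C is a leaf — visit C.
          At P: no right child.
          Visit P.
        At J: go right to F.
          F is a leaf — visit F.
        Visit J.
      At M: go right to A.
        At A: go left to L.
          At L: go left to B.
            B is a leaf — visit B.
          At L: no right child.
          Visit L.
        At A: go right to D.
          D is a leaf — visit D.
        Visit A.
      Visit M.
    At U: no right child.
    Visit U.
  Visit Y.
Visit W.

R, G, Q, K, V, C, P, F, J, B, L, D, A, M, U, Y, W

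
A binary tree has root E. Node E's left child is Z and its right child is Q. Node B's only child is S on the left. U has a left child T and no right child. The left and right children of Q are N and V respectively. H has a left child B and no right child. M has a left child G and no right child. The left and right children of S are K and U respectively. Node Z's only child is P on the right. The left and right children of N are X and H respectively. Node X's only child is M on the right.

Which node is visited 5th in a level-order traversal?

N

Level-order visits nodes level by level from the root, left to right within each level.
Level 0: E
Level 1: Z, Q
Level 2: P, N, V
Level 3: X, H
Level 4: M, B
Level 5: G, S
Level 6: K, U
Level 7: T
Full level-order sequence: E, Z, Q, P, N, V, X, H, M, B, G, S, K, U, T.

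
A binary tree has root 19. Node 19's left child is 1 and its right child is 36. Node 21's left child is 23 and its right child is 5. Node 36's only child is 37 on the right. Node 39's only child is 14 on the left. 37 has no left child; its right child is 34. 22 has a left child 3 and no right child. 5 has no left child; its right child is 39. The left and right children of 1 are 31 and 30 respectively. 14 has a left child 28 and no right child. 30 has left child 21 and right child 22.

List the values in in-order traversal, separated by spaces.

31 1 23 21 5 28 14 39 30 3 22 19 36 37 34

In-order visits the left subtree, then the node, then the right subtree.
At 19: go left to 1.
  At 1: go left to 31.
    31 is a leaf — visit 31.
  Visit 1.
  At 1: go right to 30.
    At 30: go left to 21.
      At 21: go left to 23.
        23 is a leaf — visit 23.
      Visit 21.
      At 21: go right to 5.
        At 5: no left child.
        Visit 5.
        At 5: go right to 39.
          At 39: go left to 14.
            At 14: go left to 28.
              28 is a leaf — visit 28.
            Visit 14.
            At 14: no right child.
          Visit 39.
          At 39: no right child.
    Visit 30.
    At 30: go right to 22.
      At 22: go left to 3.
        3 is a leaf — visit 3.
      Visit 22.
      At 22: no right child.
Visit 19.
At 19: go right to 36.
  At 36: no left child.
  Visit 36.
  At 36: go right to 37.
    At 37: no left child.
    Visit 37.
    At 37: go right to 34.
      34 is a leaf — visit 34.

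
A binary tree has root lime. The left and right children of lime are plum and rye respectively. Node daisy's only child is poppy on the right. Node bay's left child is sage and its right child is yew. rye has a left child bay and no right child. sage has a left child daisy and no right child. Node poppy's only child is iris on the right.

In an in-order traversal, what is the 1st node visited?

plum

In-order visits the left subtree, then the node, then the right subtree.
At lime: go left to plum.
  plum is a leaf — visit plum.
Visit lime.
At lime: go right to rye.
  At rye: go left to bay.
    At bay: go left to sage.
      At sage: go left to daisy.
        At daisy: no left child.
        Visit daisy.
        At daisy: go right to poppy.
          At poppy: no left child.
          Visit poppy.
          At poppy: go right to iris.
            iris is a leaf — visit iris.
      Visit sage.
      At sage: no right child.
    Visit bay.
    At bay: go right to yew.
      yew is a leaf — visit yew.
  Visit rye.
  At rye: no right child.
Full in-order sequence: plum, lime, daisy, poppy, iris, sage, bay, yew, rye.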